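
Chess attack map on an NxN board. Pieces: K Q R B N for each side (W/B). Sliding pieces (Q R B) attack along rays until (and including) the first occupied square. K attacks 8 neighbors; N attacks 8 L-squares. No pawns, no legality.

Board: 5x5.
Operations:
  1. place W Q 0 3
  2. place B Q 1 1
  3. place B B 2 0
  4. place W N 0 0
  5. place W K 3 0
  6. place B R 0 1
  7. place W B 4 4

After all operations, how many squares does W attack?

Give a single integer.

Op 1: place WQ@(0,3)
Op 2: place BQ@(1,1)
Op 3: place BB@(2,0)
Op 4: place WN@(0,0)
Op 5: place WK@(3,0)
Op 6: place BR@(0,1)
Op 7: place WB@(4,4)
Per-piece attacks for W:
  WN@(0,0): attacks (1,2) (2,1)
  WQ@(0,3): attacks (0,4) (0,2) (0,1) (1,3) (2,3) (3,3) (4,3) (1,4) (1,2) (2,1) (3,0) [ray(0,-1) blocked at (0,1); ray(1,-1) blocked at (3,0)]
  WK@(3,0): attacks (3,1) (4,0) (2,0) (4,1) (2,1)
  WB@(4,4): attacks (3,3) (2,2) (1,1) [ray(-1,-1) blocked at (1,1)]
Union (17 distinct): (0,1) (0,2) (0,4) (1,1) (1,2) (1,3) (1,4) (2,0) (2,1) (2,2) (2,3) (3,0) (3,1) (3,3) (4,0) (4,1) (4,3)

Answer: 17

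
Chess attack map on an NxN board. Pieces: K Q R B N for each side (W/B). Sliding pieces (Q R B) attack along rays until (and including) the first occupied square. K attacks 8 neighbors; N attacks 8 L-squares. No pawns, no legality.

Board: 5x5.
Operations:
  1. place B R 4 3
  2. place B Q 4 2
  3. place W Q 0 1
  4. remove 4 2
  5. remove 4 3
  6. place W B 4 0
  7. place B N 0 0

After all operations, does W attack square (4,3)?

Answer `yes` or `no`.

Answer: no

Derivation:
Op 1: place BR@(4,3)
Op 2: place BQ@(4,2)
Op 3: place WQ@(0,1)
Op 4: remove (4,2)
Op 5: remove (4,3)
Op 6: place WB@(4,0)
Op 7: place BN@(0,0)
Per-piece attacks for W:
  WQ@(0,1): attacks (0,2) (0,3) (0,4) (0,0) (1,1) (2,1) (3,1) (4,1) (1,2) (2,3) (3,4) (1,0) [ray(0,-1) blocked at (0,0)]
  WB@(4,0): attacks (3,1) (2,2) (1,3) (0,4)
W attacks (4,3): no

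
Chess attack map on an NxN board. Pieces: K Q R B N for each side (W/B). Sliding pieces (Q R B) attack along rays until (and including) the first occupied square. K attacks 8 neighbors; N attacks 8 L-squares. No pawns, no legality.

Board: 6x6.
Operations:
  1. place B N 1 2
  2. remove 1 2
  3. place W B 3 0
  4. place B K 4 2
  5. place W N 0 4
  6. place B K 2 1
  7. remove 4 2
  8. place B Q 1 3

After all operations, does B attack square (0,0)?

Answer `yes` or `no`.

Answer: no

Derivation:
Op 1: place BN@(1,2)
Op 2: remove (1,2)
Op 3: place WB@(3,0)
Op 4: place BK@(4,2)
Op 5: place WN@(0,4)
Op 6: place BK@(2,1)
Op 7: remove (4,2)
Op 8: place BQ@(1,3)
Per-piece attacks for B:
  BQ@(1,3): attacks (1,4) (1,5) (1,2) (1,1) (1,0) (2,3) (3,3) (4,3) (5,3) (0,3) (2,4) (3,5) (2,2) (3,1) (4,0) (0,4) (0,2) [ray(-1,1) blocked at (0,4)]
  BK@(2,1): attacks (2,2) (2,0) (3,1) (1,1) (3,2) (3,0) (1,2) (1,0)
B attacks (0,0): no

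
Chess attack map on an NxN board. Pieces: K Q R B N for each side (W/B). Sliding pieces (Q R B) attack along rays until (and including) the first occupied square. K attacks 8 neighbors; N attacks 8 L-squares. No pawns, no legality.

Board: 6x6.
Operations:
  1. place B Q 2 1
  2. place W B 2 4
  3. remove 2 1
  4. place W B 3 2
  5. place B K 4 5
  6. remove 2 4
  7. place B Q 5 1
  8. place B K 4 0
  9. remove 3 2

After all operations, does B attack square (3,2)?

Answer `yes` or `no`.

Answer: no

Derivation:
Op 1: place BQ@(2,1)
Op 2: place WB@(2,4)
Op 3: remove (2,1)
Op 4: place WB@(3,2)
Op 5: place BK@(4,5)
Op 6: remove (2,4)
Op 7: place BQ@(5,1)
Op 8: place BK@(4,0)
Op 9: remove (3,2)
Per-piece attacks for B:
  BK@(4,0): attacks (4,1) (5,0) (3,0) (5,1) (3,1)
  BK@(4,5): attacks (4,4) (5,5) (3,5) (5,4) (3,4)
  BQ@(5,1): attacks (5,2) (5,3) (5,4) (5,5) (5,0) (4,1) (3,1) (2,1) (1,1) (0,1) (4,2) (3,3) (2,4) (1,5) (4,0) [ray(-1,-1) blocked at (4,0)]
B attacks (3,2): no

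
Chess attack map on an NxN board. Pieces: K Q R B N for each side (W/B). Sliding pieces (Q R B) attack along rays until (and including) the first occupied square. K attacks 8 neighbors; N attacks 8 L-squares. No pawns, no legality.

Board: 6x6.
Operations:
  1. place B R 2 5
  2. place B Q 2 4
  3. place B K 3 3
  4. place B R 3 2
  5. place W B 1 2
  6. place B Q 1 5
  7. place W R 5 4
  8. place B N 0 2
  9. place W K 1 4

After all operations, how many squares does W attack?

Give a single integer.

Answer: 19

Derivation:
Op 1: place BR@(2,5)
Op 2: place BQ@(2,4)
Op 3: place BK@(3,3)
Op 4: place BR@(3,2)
Op 5: place WB@(1,2)
Op 6: place BQ@(1,5)
Op 7: place WR@(5,4)
Op 8: place BN@(0,2)
Op 9: place WK@(1,4)
Per-piece attacks for W:
  WB@(1,2): attacks (2,3) (3,4) (4,5) (2,1) (3,0) (0,3) (0,1)
  WK@(1,4): attacks (1,5) (1,3) (2,4) (0,4) (2,5) (2,3) (0,5) (0,3)
  WR@(5,4): attacks (5,5) (5,3) (5,2) (5,1) (5,0) (4,4) (3,4) (2,4) [ray(-1,0) blocked at (2,4)]
Union (19 distinct): (0,1) (0,3) (0,4) (0,5) (1,3) (1,5) (2,1) (2,3) (2,4) (2,5) (3,0) (3,4) (4,4) (4,5) (5,0) (5,1) (5,2) (5,3) (5,5)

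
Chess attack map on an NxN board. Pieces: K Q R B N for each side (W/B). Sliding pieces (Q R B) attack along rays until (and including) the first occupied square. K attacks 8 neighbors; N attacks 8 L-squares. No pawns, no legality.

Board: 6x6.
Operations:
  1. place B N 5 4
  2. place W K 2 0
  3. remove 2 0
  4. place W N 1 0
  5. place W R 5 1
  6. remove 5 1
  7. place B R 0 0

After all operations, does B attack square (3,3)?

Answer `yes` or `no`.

Op 1: place BN@(5,4)
Op 2: place WK@(2,0)
Op 3: remove (2,0)
Op 4: place WN@(1,0)
Op 5: place WR@(5,1)
Op 6: remove (5,1)
Op 7: place BR@(0,0)
Per-piece attacks for B:
  BR@(0,0): attacks (0,1) (0,2) (0,3) (0,4) (0,5) (1,0) [ray(1,0) blocked at (1,0)]
  BN@(5,4): attacks (3,5) (4,2) (3,3)
B attacks (3,3): yes

Answer: yes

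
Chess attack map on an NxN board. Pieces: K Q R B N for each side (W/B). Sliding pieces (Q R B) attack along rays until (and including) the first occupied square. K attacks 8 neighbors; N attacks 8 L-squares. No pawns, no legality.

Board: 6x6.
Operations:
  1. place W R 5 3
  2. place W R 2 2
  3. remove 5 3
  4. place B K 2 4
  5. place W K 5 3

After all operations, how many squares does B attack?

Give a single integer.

Answer: 8

Derivation:
Op 1: place WR@(5,3)
Op 2: place WR@(2,2)
Op 3: remove (5,3)
Op 4: place BK@(2,4)
Op 5: place WK@(5,3)
Per-piece attacks for B:
  BK@(2,4): attacks (2,5) (2,3) (3,4) (1,4) (3,5) (3,3) (1,5) (1,3)
Union (8 distinct): (1,3) (1,4) (1,5) (2,3) (2,5) (3,3) (3,4) (3,5)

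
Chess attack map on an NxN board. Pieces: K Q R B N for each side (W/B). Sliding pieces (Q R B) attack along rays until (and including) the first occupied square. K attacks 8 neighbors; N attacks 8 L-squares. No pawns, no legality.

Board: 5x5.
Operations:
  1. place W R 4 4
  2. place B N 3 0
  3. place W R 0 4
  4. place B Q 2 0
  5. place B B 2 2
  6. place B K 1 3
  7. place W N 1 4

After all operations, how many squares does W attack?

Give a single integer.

Answer: 13

Derivation:
Op 1: place WR@(4,4)
Op 2: place BN@(3,0)
Op 3: place WR@(0,4)
Op 4: place BQ@(2,0)
Op 5: place BB@(2,2)
Op 6: place BK@(1,3)
Op 7: place WN@(1,4)
Per-piece attacks for W:
  WR@(0,4): attacks (0,3) (0,2) (0,1) (0,0) (1,4) [ray(1,0) blocked at (1,4)]
  WN@(1,4): attacks (2,2) (3,3) (0,2)
  WR@(4,4): attacks (4,3) (4,2) (4,1) (4,0) (3,4) (2,4) (1,4) [ray(-1,0) blocked at (1,4)]
Union (13 distinct): (0,0) (0,1) (0,2) (0,3) (1,4) (2,2) (2,4) (3,3) (3,4) (4,0) (4,1) (4,2) (4,3)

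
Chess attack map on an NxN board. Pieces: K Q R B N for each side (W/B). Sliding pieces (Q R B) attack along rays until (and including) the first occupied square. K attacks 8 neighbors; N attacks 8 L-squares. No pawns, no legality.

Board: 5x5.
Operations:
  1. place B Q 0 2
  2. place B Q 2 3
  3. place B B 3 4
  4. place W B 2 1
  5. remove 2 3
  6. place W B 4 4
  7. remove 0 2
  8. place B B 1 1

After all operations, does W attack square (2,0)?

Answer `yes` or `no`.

Answer: no

Derivation:
Op 1: place BQ@(0,2)
Op 2: place BQ@(2,3)
Op 3: place BB@(3,4)
Op 4: place WB@(2,1)
Op 5: remove (2,3)
Op 6: place WB@(4,4)
Op 7: remove (0,2)
Op 8: place BB@(1,1)
Per-piece attacks for W:
  WB@(2,1): attacks (3,2) (4,3) (3,0) (1,2) (0,3) (1,0)
  WB@(4,4): attacks (3,3) (2,2) (1,1) [ray(-1,-1) blocked at (1,1)]
W attacks (2,0): no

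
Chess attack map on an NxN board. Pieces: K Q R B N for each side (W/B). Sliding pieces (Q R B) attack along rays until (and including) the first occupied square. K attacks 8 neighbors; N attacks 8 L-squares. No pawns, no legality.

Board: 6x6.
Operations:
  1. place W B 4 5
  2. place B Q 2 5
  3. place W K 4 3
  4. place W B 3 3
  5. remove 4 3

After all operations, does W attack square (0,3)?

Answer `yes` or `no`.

Answer: no

Derivation:
Op 1: place WB@(4,5)
Op 2: place BQ@(2,5)
Op 3: place WK@(4,3)
Op 4: place WB@(3,3)
Op 5: remove (4,3)
Per-piece attacks for W:
  WB@(3,3): attacks (4,4) (5,5) (4,2) (5,1) (2,4) (1,5) (2,2) (1,1) (0,0)
  WB@(4,5): attacks (5,4) (3,4) (2,3) (1,2) (0,1)
W attacks (0,3): no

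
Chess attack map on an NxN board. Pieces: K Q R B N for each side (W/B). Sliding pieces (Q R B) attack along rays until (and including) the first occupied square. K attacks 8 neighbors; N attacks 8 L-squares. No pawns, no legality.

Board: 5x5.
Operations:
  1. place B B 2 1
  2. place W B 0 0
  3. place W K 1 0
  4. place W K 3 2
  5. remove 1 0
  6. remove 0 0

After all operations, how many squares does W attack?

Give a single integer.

Answer: 8

Derivation:
Op 1: place BB@(2,1)
Op 2: place WB@(0,0)
Op 3: place WK@(1,0)
Op 4: place WK@(3,2)
Op 5: remove (1,0)
Op 6: remove (0,0)
Per-piece attacks for W:
  WK@(3,2): attacks (3,3) (3,1) (4,2) (2,2) (4,3) (4,1) (2,3) (2,1)
Union (8 distinct): (2,1) (2,2) (2,3) (3,1) (3,3) (4,1) (4,2) (4,3)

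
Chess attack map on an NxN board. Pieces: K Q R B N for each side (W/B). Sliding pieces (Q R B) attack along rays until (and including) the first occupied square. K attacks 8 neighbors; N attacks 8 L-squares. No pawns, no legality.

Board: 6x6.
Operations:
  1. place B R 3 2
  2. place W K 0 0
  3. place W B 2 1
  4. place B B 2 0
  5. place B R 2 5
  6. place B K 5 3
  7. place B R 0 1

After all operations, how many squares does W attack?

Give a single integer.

Answer: 7

Derivation:
Op 1: place BR@(3,2)
Op 2: place WK@(0,0)
Op 3: place WB@(2,1)
Op 4: place BB@(2,0)
Op 5: place BR@(2,5)
Op 6: place BK@(5,3)
Op 7: place BR@(0,1)
Per-piece attacks for W:
  WK@(0,0): attacks (0,1) (1,0) (1,1)
  WB@(2,1): attacks (3,2) (3,0) (1,2) (0,3) (1,0) [ray(1,1) blocked at (3,2)]
Union (7 distinct): (0,1) (0,3) (1,0) (1,1) (1,2) (3,0) (3,2)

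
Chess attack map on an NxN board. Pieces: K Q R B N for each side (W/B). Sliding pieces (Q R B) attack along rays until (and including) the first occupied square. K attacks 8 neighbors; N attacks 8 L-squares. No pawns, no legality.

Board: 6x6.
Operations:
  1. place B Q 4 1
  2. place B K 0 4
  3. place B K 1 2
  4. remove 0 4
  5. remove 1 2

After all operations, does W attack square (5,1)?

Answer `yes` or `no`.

Answer: no

Derivation:
Op 1: place BQ@(4,1)
Op 2: place BK@(0,4)
Op 3: place BK@(1,2)
Op 4: remove (0,4)
Op 5: remove (1,2)
Per-piece attacks for W:
W attacks (5,1): no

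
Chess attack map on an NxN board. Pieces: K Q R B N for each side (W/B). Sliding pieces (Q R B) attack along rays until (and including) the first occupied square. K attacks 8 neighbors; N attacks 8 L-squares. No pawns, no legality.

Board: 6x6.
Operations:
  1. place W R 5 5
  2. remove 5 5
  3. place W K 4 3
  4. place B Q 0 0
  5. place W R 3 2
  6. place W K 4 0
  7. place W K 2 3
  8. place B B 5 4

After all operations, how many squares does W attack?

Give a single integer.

Op 1: place WR@(5,5)
Op 2: remove (5,5)
Op 3: place WK@(4,3)
Op 4: place BQ@(0,0)
Op 5: place WR@(3,2)
Op 6: place WK@(4,0)
Op 7: place WK@(2,3)
Op 8: place BB@(5,4)
Per-piece attacks for W:
  WK@(2,3): attacks (2,4) (2,2) (3,3) (1,3) (3,4) (3,2) (1,4) (1,2)
  WR@(3,2): attacks (3,3) (3,4) (3,5) (3,1) (3,0) (4,2) (5,2) (2,2) (1,2) (0,2)
  WK@(4,0): attacks (4,1) (5,0) (3,0) (5,1) (3,1)
  WK@(4,3): attacks (4,4) (4,2) (5,3) (3,3) (5,4) (5,2) (3,4) (3,2)
Union (20 distinct): (0,2) (1,2) (1,3) (1,4) (2,2) (2,4) (3,0) (3,1) (3,2) (3,3) (3,4) (3,5) (4,1) (4,2) (4,4) (5,0) (5,1) (5,2) (5,3) (5,4)

Answer: 20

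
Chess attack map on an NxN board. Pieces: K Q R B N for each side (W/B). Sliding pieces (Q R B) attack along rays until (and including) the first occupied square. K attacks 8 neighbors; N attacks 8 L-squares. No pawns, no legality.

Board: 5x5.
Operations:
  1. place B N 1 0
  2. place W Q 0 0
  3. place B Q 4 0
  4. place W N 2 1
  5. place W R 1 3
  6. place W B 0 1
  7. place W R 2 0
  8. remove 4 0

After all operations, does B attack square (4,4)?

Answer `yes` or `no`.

Answer: no

Derivation:
Op 1: place BN@(1,0)
Op 2: place WQ@(0,0)
Op 3: place BQ@(4,0)
Op 4: place WN@(2,1)
Op 5: place WR@(1,3)
Op 6: place WB@(0,1)
Op 7: place WR@(2,0)
Op 8: remove (4,0)
Per-piece attacks for B:
  BN@(1,0): attacks (2,2) (3,1) (0,2)
B attacks (4,4): no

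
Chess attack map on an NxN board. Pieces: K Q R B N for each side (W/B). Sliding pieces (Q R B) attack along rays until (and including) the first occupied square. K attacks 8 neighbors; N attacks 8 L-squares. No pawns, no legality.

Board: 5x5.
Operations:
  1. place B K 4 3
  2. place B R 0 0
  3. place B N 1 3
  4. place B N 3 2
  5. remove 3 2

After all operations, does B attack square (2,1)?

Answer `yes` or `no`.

Op 1: place BK@(4,3)
Op 2: place BR@(0,0)
Op 3: place BN@(1,3)
Op 4: place BN@(3,2)
Op 5: remove (3,2)
Per-piece attacks for B:
  BR@(0,0): attacks (0,1) (0,2) (0,3) (0,4) (1,0) (2,0) (3,0) (4,0)
  BN@(1,3): attacks (3,4) (2,1) (3,2) (0,1)
  BK@(4,3): attacks (4,4) (4,2) (3,3) (3,4) (3,2)
B attacks (2,1): yes

Answer: yes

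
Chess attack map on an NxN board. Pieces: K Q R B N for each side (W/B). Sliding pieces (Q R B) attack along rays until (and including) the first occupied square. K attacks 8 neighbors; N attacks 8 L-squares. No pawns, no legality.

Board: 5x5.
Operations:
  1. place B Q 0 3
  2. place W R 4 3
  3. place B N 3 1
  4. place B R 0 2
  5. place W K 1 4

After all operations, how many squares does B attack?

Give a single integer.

Op 1: place BQ@(0,3)
Op 2: place WR@(4,3)
Op 3: place BN@(3,1)
Op 4: place BR@(0,2)
Op 5: place WK@(1,4)
Per-piece attacks for B:
  BR@(0,2): attacks (0,3) (0,1) (0,0) (1,2) (2,2) (3,2) (4,2) [ray(0,1) blocked at (0,3)]
  BQ@(0,3): attacks (0,4) (0,2) (1,3) (2,3) (3,3) (4,3) (1,4) (1,2) (2,1) (3,0) [ray(0,-1) blocked at (0,2); ray(1,0) blocked at (4,3); ray(1,1) blocked at (1,4)]
  BN@(3,1): attacks (4,3) (2,3) (1,2) (1,0)
Union (17 distinct): (0,0) (0,1) (0,2) (0,3) (0,4) (1,0) (1,2) (1,3) (1,4) (2,1) (2,2) (2,3) (3,0) (3,2) (3,3) (4,2) (4,3)

Answer: 17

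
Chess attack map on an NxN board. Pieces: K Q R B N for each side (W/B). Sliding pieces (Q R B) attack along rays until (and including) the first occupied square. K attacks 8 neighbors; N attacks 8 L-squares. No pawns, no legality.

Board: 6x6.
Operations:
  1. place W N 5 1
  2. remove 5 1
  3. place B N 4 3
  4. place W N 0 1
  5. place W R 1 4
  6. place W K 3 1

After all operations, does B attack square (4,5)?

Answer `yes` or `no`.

Op 1: place WN@(5,1)
Op 2: remove (5,1)
Op 3: place BN@(4,3)
Op 4: place WN@(0,1)
Op 5: place WR@(1,4)
Op 6: place WK@(3,1)
Per-piece attacks for B:
  BN@(4,3): attacks (5,5) (3,5) (2,4) (5,1) (3,1) (2,2)
B attacks (4,5): no

Answer: no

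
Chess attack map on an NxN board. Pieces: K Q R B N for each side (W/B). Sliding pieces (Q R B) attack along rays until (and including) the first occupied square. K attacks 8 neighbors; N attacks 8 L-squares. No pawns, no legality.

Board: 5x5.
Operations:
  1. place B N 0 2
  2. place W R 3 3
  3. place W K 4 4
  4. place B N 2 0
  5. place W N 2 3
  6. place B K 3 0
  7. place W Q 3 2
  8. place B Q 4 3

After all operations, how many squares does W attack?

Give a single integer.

Answer: 17

Derivation:
Op 1: place BN@(0,2)
Op 2: place WR@(3,3)
Op 3: place WK@(4,4)
Op 4: place BN@(2,0)
Op 5: place WN@(2,3)
Op 6: place BK@(3,0)
Op 7: place WQ@(3,2)
Op 8: place BQ@(4,3)
Per-piece attacks for W:
  WN@(2,3): attacks (4,4) (0,4) (3,1) (4,2) (1,1) (0,2)
  WQ@(3,2): attacks (3,3) (3,1) (3,0) (4,2) (2,2) (1,2) (0,2) (4,3) (4,1) (2,3) (2,1) (1,0) [ray(0,1) blocked at (3,3); ray(0,-1) blocked at (3,0); ray(-1,0) blocked at (0,2); ray(1,1) blocked at (4,3); ray(-1,1) blocked at (2,3)]
  WR@(3,3): attacks (3,4) (3,2) (4,3) (2,3) [ray(0,-1) blocked at (3,2); ray(1,0) blocked at (4,3); ray(-1,0) blocked at (2,3)]
  WK@(4,4): attacks (4,3) (3,4) (3,3)
Union (17 distinct): (0,2) (0,4) (1,0) (1,1) (1,2) (2,1) (2,2) (2,3) (3,0) (3,1) (3,2) (3,3) (3,4) (4,1) (4,2) (4,3) (4,4)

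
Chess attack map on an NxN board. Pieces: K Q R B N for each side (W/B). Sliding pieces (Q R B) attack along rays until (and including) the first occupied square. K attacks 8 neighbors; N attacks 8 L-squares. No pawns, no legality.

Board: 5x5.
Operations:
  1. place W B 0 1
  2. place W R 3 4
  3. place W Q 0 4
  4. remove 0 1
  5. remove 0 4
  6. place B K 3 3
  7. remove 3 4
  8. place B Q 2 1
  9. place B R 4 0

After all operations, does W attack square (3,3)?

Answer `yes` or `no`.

Answer: no

Derivation:
Op 1: place WB@(0,1)
Op 2: place WR@(3,4)
Op 3: place WQ@(0,4)
Op 4: remove (0,1)
Op 5: remove (0,4)
Op 6: place BK@(3,3)
Op 7: remove (3,4)
Op 8: place BQ@(2,1)
Op 9: place BR@(4,0)
Per-piece attacks for W:
W attacks (3,3): no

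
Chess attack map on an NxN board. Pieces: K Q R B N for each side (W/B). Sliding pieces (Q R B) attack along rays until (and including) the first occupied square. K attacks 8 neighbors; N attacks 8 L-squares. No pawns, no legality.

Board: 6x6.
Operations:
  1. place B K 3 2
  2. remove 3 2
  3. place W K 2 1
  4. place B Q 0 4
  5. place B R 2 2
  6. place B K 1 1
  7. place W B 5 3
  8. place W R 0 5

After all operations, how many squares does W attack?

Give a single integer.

Answer: 16

Derivation:
Op 1: place BK@(3,2)
Op 2: remove (3,2)
Op 3: place WK@(2,1)
Op 4: place BQ@(0,4)
Op 5: place BR@(2,2)
Op 6: place BK@(1,1)
Op 7: place WB@(5,3)
Op 8: place WR@(0,5)
Per-piece attacks for W:
  WR@(0,5): attacks (0,4) (1,5) (2,5) (3,5) (4,5) (5,5) [ray(0,-1) blocked at (0,4)]
  WK@(2,1): attacks (2,2) (2,0) (3,1) (1,1) (3,2) (3,0) (1,2) (1,0)
  WB@(5,3): attacks (4,4) (3,5) (4,2) (3,1) (2,0)
Union (16 distinct): (0,4) (1,0) (1,1) (1,2) (1,5) (2,0) (2,2) (2,5) (3,0) (3,1) (3,2) (3,5) (4,2) (4,4) (4,5) (5,5)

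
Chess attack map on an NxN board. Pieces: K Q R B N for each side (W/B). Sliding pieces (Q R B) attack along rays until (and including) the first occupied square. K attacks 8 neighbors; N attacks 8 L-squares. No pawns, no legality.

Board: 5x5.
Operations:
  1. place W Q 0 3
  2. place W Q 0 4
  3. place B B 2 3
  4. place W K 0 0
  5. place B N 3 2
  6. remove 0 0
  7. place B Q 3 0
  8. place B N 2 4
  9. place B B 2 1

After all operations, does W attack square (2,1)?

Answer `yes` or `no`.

Answer: yes

Derivation:
Op 1: place WQ@(0,3)
Op 2: place WQ@(0,4)
Op 3: place BB@(2,3)
Op 4: place WK@(0,0)
Op 5: place BN@(3,2)
Op 6: remove (0,0)
Op 7: place BQ@(3,0)
Op 8: place BN@(2,4)
Op 9: place BB@(2,1)
Per-piece attacks for W:
  WQ@(0,3): attacks (0,4) (0,2) (0,1) (0,0) (1,3) (2,3) (1,4) (1,2) (2,1) [ray(0,1) blocked at (0,4); ray(1,0) blocked at (2,3); ray(1,-1) blocked at (2,1)]
  WQ@(0,4): attacks (0,3) (1,4) (2,4) (1,3) (2,2) (3,1) (4,0) [ray(0,-1) blocked at (0,3); ray(1,0) blocked at (2,4)]
W attacks (2,1): yes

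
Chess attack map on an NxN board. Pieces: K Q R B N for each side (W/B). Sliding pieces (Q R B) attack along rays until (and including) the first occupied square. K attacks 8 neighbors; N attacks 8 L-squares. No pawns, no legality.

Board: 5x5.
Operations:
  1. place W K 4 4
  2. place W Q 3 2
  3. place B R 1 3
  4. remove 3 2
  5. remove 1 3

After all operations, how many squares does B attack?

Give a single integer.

Answer: 0

Derivation:
Op 1: place WK@(4,4)
Op 2: place WQ@(3,2)
Op 3: place BR@(1,3)
Op 4: remove (3,2)
Op 5: remove (1,3)
Per-piece attacks for B:
Union (0 distinct): (none)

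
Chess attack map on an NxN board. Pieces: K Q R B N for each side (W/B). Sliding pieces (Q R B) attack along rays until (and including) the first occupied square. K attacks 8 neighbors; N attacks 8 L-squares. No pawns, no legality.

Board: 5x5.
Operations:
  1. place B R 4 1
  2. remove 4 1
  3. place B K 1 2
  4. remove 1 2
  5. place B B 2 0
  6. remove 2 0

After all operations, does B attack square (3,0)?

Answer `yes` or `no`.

Op 1: place BR@(4,1)
Op 2: remove (4,1)
Op 3: place BK@(1,2)
Op 4: remove (1,2)
Op 5: place BB@(2,0)
Op 6: remove (2,0)
Per-piece attacks for B:
B attacks (3,0): no

Answer: no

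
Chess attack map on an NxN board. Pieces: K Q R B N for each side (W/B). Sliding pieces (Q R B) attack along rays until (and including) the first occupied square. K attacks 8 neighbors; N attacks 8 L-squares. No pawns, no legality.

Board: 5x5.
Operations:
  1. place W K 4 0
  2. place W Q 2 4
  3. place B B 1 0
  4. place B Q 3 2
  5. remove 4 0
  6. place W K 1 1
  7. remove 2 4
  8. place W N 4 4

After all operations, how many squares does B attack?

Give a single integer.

Op 1: place WK@(4,0)
Op 2: place WQ@(2,4)
Op 3: place BB@(1,0)
Op 4: place BQ@(3,2)
Op 5: remove (4,0)
Op 6: place WK@(1,1)
Op 7: remove (2,4)
Op 8: place WN@(4,4)
Per-piece attacks for B:
  BB@(1,0): attacks (2,1) (3,2) (0,1) [ray(1,1) blocked at (3,2)]
  BQ@(3,2): attacks (3,3) (3,4) (3,1) (3,0) (4,2) (2,2) (1,2) (0,2) (4,3) (4,1) (2,3) (1,4) (2,1) (1,0) [ray(-1,-1) blocked at (1,0)]
Union (16 distinct): (0,1) (0,2) (1,0) (1,2) (1,4) (2,1) (2,2) (2,3) (3,0) (3,1) (3,2) (3,3) (3,4) (4,1) (4,2) (4,3)

Answer: 16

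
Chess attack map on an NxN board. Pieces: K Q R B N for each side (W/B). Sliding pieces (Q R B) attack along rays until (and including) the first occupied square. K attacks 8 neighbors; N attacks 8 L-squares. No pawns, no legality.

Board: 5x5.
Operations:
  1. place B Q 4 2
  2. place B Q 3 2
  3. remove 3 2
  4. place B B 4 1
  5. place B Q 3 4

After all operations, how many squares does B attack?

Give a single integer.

Answer: 16

Derivation:
Op 1: place BQ@(4,2)
Op 2: place BQ@(3,2)
Op 3: remove (3,2)
Op 4: place BB@(4,1)
Op 5: place BQ@(3,4)
Per-piece attacks for B:
  BQ@(3,4): attacks (3,3) (3,2) (3,1) (3,0) (4,4) (2,4) (1,4) (0,4) (4,3) (2,3) (1,2) (0,1)
  BB@(4,1): attacks (3,2) (2,3) (1,4) (3,0)
  BQ@(4,2): attacks (4,3) (4,4) (4,1) (3,2) (2,2) (1,2) (0,2) (3,3) (2,4) (3,1) (2,0) [ray(0,-1) blocked at (4,1)]
Union (16 distinct): (0,1) (0,2) (0,4) (1,2) (1,4) (2,0) (2,2) (2,3) (2,4) (3,0) (3,1) (3,2) (3,3) (4,1) (4,3) (4,4)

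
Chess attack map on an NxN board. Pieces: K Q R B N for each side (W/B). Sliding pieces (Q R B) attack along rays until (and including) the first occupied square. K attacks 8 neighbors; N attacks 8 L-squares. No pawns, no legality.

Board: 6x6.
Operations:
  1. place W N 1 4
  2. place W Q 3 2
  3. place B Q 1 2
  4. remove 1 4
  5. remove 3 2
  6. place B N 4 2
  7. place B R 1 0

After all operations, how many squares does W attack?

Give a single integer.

Op 1: place WN@(1,4)
Op 2: place WQ@(3,2)
Op 3: place BQ@(1,2)
Op 4: remove (1,4)
Op 5: remove (3,2)
Op 6: place BN@(4,2)
Op 7: place BR@(1,0)
Per-piece attacks for W:
Union (0 distinct): (none)

Answer: 0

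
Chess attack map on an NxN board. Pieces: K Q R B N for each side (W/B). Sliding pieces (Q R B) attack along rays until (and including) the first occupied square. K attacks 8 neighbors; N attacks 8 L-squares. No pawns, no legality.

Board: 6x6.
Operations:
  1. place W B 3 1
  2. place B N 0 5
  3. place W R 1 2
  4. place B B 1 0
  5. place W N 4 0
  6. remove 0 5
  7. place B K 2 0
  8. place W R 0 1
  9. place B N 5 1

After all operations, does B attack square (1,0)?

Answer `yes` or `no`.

Op 1: place WB@(3,1)
Op 2: place BN@(0,5)
Op 3: place WR@(1,2)
Op 4: place BB@(1,0)
Op 5: place WN@(4,0)
Op 6: remove (0,5)
Op 7: place BK@(2,0)
Op 8: place WR@(0,1)
Op 9: place BN@(5,1)
Per-piece attacks for B:
  BB@(1,0): attacks (2,1) (3,2) (4,3) (5,4) (0,1) [ray(-1,1) blocked at (0,1)]
  BK@(2,0): attacks (2,1) (3,0) (1,0) (3,1) (1,1)
  BN@(5,1): attacks (4,3) (3,2) (3,0)
B attacks (1,0): yes

Answer: yes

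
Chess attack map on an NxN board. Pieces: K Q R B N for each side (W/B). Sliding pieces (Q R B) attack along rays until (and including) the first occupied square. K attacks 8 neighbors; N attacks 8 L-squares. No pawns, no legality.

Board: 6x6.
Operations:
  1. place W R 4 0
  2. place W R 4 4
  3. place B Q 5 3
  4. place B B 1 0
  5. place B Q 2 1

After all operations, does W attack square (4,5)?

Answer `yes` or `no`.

Answer: yes

Derivation:
Op 1: place WR@(4,0)
Op 2: place WR@(4,4)
Op 3: place BQ@(5,3)
Op 4: place BB@(1,0)
Op 5: place BQ@(2,1)
Per-piece attacks for W:
  WR@(4,0): attacks (4,1) (4,2) (4,3) (4,4) (5,0) (3,0) (2,0) (1,0) [ray(0,1) blocked at (4,4); ray(-1,0) blocked at (1,0)]
  WR@(4,4): attacks (4,5) (4,3) (4,2) (4,1) (4,0) (5,4) (3,4) (2,4) (1,4) (0,4) [ray(0,-1) blocked at (4,0)]
W attacks (4,5): yes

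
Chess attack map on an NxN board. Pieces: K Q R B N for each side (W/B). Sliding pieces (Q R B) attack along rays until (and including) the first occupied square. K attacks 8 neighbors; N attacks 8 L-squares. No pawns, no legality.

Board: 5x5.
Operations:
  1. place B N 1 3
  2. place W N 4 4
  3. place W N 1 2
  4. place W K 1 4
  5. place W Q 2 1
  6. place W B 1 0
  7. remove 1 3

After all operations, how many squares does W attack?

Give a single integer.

Answer: 19

Derivation:
Op 1: place BN@(1,3)
Op 2: place WN@(4,4)
Op 3: place WN@(1,2)
Op 4: place WK@(1,4)
Op 5: place WQ@(2,1)
Op 6: place WB@(1,0)
Op 7: remove (1,3)
Per-piece attacks for W:
  WB@(1,0): attacks (2,1) (0,1) [ray(1,1) blocked at (2,1)]
  WN@(1,2): attacks (2,4) (3,3) (0,4) (2,0) (3,1) (0,0)
  WK@(1,4): attacks (1,3) (2,4) (0,4) (2,3) (0,3)
  WQ@(2,1): attacks (2,2) (2,3) (2,4) (2,0) (3,1) (4,1) (1,1) (0,1) (3,2) (4,3) (3,0) (1,2) (1,0) [ray(-1,1) blocked at (1,2); ray(-1,-1) blocked at (1,0)]
  WN@(4,4): attacks (3,2) (2,3)
Union (19 distinct): (0,0) (0,1) (0,3) (0,4) (1,0) (1,1) (1,2) (1,3) (2,0) (2,1) (2,2) (2,3) (2,4) (3,0) (3,1) (3,2) (3,3) (4,1) (4,3)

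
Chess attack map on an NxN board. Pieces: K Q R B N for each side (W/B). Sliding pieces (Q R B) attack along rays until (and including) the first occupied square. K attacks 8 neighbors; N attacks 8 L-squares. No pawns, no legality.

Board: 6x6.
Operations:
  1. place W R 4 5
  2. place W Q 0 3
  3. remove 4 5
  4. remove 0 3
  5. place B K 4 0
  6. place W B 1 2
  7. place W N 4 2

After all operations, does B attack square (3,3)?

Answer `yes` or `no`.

Answer: no

Derivation:
Op 1: place WR@(4,5)
Op 2: place WQ@(0,3)
Op 3: remove (4,5)
Op 4: remove (0,3)
Op 5: place BK@(4,0)
Op 6: place WB@(1,2)
Op 7: place WN@(4,2)
Per-piece attacks for B:
  BK@(4,0): attacks (4,1) (5,0) (3,0) (5,1) (3,1)
B attacks (3,3): no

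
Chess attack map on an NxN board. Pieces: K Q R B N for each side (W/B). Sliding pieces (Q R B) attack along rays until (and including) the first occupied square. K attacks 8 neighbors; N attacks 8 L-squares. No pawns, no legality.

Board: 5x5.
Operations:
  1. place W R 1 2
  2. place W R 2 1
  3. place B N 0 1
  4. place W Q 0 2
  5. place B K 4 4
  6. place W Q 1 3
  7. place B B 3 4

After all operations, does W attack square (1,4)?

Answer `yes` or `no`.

Answer: yes

Derivation:
Op 1: place WR@(1,2)
Op 2: place WR@(2,1)
Op 3: place BN@(0,1)
Op 4: place WQ@(0,2)
Op 5: place BK@(4,4)
Op 6: place WQ@(1,3)
Op 7: place BB@(3,4)
Per-piece attacks for W:
  WQ@(0,2): attacks (0,3) (0,4) (0,1) (1,2) (1,3) (1,1) (2,0) [ray(0,-1) blocked at (0,1); ray(1,0) blocked at (1,2); ray(1,1) blocked at (1,3)]
  WR@(1,2): attacks (1,3) (1,1) (1,0) (2,2) (3,2) (4,2) (0,2) [ray(0,1) blocked at (1,3); ray(-1,0) blocked at (0,2)]
  WQ@(1,3): attacks (1,4) (1,2) (2,3) (3,3) (4,3) (0,3) (2,4) (2,2) (3,1) (4,0) (0,4) (0,2) [ray(0,-1) blocked at (1,2); ray(-1,-1) blocked at (0,2)]
  WR@(2,1): attacks (2,2) (2,3) (2,4) (2,0) (3,1) (4,1) (1,1) (0,1) [ray(-1,0) blocked at (0,1)]
W attacks (1,4): yes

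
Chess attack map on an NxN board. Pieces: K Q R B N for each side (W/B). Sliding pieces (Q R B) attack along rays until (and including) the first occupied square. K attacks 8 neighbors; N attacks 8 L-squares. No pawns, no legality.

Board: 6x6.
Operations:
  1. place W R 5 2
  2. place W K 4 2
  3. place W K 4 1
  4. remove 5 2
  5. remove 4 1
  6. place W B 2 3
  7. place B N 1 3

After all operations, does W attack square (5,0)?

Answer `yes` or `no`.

Answer: yes

Derivation:
Op 1: place WR@(5,2)
Op 2: place WK@(4,2)
Op 3: place WK@(4,1)
Op 4: remove (5,2)
Op 5: remove (4,1)
Op 6: place WB@(2,3)
Op 7: place BN@(1,3)
Per-piece attacks for W:
  WB@(2,3): attacks (3,4) (4,5) (3,2) (4,1) (5,0) (1,4) (0,5) (1,2) (0,1)
  WK@(4,2): attacks (4,3) (4,1) (5,2) (3,2) (5,3) (5,1) (3,3) (3,1)
W attacks (5,0): yes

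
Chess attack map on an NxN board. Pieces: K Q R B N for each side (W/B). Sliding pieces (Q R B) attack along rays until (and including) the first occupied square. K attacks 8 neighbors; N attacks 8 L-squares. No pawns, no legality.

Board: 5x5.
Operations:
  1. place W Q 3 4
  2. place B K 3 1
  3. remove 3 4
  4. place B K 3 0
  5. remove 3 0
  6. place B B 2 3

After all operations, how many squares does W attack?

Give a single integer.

Answer: 0

Derivation:
Op 1: place WQ@(3,4)
Op 2: place BK@(3,1)
Op 3: remove (3,4)
Op 4: place BK@(3,0)
Op 5: remove (3,0)
Op 6: place BB@(2,3)
Per-piece attacks for W:
Union (0 distinct): (none)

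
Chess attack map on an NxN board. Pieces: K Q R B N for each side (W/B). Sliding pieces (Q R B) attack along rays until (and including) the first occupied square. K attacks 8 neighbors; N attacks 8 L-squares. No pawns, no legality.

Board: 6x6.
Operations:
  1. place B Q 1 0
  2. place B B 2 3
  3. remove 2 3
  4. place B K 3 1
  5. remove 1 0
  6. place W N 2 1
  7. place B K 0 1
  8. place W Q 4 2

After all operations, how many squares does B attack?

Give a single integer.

Op 1: place BQ@(1,0)
Op 2: place BB@(2,3)
Op 3: remove (2,3)
Op 4: place BK@(3,1)
Op 5: remove (1,0)
Op 6: place WN@(2,1)
Op 7: place BK@(0,1)
Op 8: place WQ@(4,2)
Per-piece attacks for B:
  BK@(0,1): attacks (0,2) (0,0) (1,1) (1,2) (1,0)
  BK@(3,1): attacks (3,2) (3,0) (4,1) (2,1) (4,2) (4,0) (2,2) (2,0)
Union (13 distinct): (0,0) (0,2) (1,0) (1,1) (1,2) (2,0) (2,1) (2,2) (3,0) (3,2) (4,0) (4,1) (4,2)

Answer: 13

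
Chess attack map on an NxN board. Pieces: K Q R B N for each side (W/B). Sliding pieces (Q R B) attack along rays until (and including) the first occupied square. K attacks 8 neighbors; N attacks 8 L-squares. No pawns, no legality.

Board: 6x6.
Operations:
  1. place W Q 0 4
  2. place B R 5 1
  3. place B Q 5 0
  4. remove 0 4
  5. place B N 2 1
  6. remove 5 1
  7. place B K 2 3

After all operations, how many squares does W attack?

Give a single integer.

Op 1: place WQ@(0,4)
Op 2: place BR@(5,1)
Op 3: place BQ@(5,0)
Op 4: remove (0,4)
Op 5: place BN@(2,1)
Op 6: remove (5,1)
Op 7: place BK@(2,3)
Per-piece attacks for W:
Union (0 distinct): (none)

Answer: 0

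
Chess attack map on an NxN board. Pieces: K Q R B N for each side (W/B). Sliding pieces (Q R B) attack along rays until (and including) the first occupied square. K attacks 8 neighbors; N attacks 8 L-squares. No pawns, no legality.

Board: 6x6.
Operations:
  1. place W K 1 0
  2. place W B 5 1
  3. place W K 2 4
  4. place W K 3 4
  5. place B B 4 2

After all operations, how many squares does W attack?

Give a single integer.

Op 1: place WK@(1,0)
Op 2: place WB@(5,1)
Op 3: place WK@(2,4)
Op 4: place WK@(3,4)
Op 5: place BB@(4,2)
Per-piece attacks for W:
  WK@(1,0): attacks (1,1) (2,0) (0,0) (2,1) (0,1)
  WK@(2,4): attacks (2,5) (2,3) (3,4) (1,4) (3,5) (3,3) (1,5) (1,3)
  WK@(3,4): attacks (3,5) (3,3) (4,4) (2,4) (4,5) (4,3) (2,5) (2,3)
  WB@(5,1): attacks (4,2) (4,0) [ray(-1,1) blocked at (4,2)]
Union (19 distinct): (0,0) (0,1) (1,1) (1,3) (1,4) (1,5) (2,0) (2,1) (2,3) (2,4) (2,5) (3,3) (3,4) (3,5) (4,0) (4,2) (4,3) (4,4) (4,5)

Answer: 19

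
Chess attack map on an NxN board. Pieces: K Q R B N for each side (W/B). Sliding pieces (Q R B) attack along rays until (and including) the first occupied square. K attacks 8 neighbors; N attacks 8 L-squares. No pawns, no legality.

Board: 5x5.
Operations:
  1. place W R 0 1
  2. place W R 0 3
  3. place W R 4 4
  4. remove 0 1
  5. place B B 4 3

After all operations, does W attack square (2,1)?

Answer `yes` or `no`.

Answer: no

Derivation:
Op 1: place WR@(0,1)
Op 2: place WR@(0,3)
Op 3: place WR@(4,4)
Op 4: remove (0,1)
Op 5: place BB@(4,3)
Per-piece attacks for W:
  WR@(0,3): attacks (0,4) (0,2) (0,1) (0,0) (1,3) (2,3) (3,3) (4,3) [ray(1,0) blocked at (4,3)]
  WR@(4,4): attacks (4,3) (3,4) (2,4) (1,4) (0,4) [ray(0,-1) blocked at (4,3)]
W attacks (2,1): no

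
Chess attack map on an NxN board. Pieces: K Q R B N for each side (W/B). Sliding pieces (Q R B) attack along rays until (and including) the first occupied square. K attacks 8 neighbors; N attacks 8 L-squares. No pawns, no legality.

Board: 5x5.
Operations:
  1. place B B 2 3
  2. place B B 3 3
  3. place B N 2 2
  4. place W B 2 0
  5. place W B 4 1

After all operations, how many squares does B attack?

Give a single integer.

Answer: 14

Derivation:
Op 1: place BB@(2,3)
Op 2: place BB@(3,3)
Op 3: place BN@(2,2)
Op 4: place WB@(2,0)
Op 5: place WB@(4,1)
Per-piece attacks for B:
  BN@(2,2): attacks (3,4) (4,3) (1,4) (0,3) (3,0) (4,1) (1,0) (0,1)
  BB@(2,3): attacks (3,4) (3,2) (4,1) (1,4) (1,2) (0,1) [ray(1,-1) blocked at (4,1)]
  BB@(3,3): attacks (4,4) (4,2) (2,4) (2,2) [ray(-1,-1) blocked at (2,2)]
Union (14 distinct): (0,1) (0,3) (1,0) (1,2) (1,4) (2,2) (2,4) (3,0) (3,2) (3,4) (4,1) (4,2) (4,3) (4,4)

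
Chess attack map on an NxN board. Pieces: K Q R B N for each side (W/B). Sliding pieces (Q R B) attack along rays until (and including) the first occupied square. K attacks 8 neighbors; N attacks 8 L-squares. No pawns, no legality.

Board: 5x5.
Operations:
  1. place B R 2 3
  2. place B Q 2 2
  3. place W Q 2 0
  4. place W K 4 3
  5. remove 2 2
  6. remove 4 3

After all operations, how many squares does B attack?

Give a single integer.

Op 1: place BR@(2,3)
Op 2: place BQ@(2,2)
Op 3: place WQ@(2,0)
Op 4: place WK@(4,3)
Op 5: remove (2,2)
Op 6: remove (4,3)
Per-piece attacks for B:
  BR@(2,3): attacks (2,4) (2,2) (2,1) (2,0) (3,3) (4,3) (1,3) (0,3) [ray(0,-1) blocked at (2,0)]
Union (8 distinct): (0,3) (1,3) (2,0) (2,1) (2,2) (2,4) (3,3) (4,3)

Answer: 8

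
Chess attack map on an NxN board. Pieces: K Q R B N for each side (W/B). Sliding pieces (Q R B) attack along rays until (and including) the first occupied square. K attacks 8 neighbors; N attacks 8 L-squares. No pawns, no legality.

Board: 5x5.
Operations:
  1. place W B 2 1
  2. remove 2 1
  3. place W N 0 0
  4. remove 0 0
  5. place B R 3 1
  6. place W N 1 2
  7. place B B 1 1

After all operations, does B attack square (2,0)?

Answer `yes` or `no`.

Op 1: place WB@(2,1)
Op 2: remove (2,1)
Op 3: place WN@(0,0)
Op 4: remove (0,0)
Op 5: place BR@(3,1)
Op 6: place WN@(1,2)
Op 7: place BB@(1,1)
Per-piece attacks for B:
  BB@(1,1): attacks (2,2) (3,3) (4,4) (2,0) (0,2) (0,0)
  BR@(3,1): attacks (3,2) (3,3) (3,4) (3,0) (4,1) (2,1) (1,1) [ray(-1,0) blocked at (1,1)]
B attacks (2,0): yes

Answer: yes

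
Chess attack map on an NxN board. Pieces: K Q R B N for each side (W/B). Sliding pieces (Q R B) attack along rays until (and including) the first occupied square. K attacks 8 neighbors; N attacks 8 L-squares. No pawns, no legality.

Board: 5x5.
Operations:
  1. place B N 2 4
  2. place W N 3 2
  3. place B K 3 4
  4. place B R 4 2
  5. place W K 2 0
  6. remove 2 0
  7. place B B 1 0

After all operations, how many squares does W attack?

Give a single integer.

Answer: 6

Derivation:
Op 1: place BN@(2,4)
Op 2: place WN@(3,2)
Op 3: place BK@(3,4)
Op 4: place BR@(4,2)
Op 5: place WK@(2,0)
Op 6: remove (2,0)
Op 7: place BB@(1,0)
Per-piece attacks for W:
  WN@(3,2): attacks (4,4) (2,4) (1,3) (4,0) (2,0) (1,1)
Union (6 distinct): (1,1) (1,3) (2,0) (2,4) (4,0) (4,4)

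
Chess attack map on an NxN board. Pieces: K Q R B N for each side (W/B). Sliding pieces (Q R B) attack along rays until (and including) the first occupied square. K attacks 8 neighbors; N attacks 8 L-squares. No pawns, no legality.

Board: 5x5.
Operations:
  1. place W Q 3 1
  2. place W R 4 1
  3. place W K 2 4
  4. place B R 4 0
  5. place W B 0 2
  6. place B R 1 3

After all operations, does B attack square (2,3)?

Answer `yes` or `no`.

Op 1: place WQ@(3,1)
Op 2: place WR@(4,1)
Op 3: place WK@(2,4)
Op 4: place BR@(4,0)
Op 5: place WB@(0,2)
Op 6: place BR@(1,3)
Per-piece attacks for B:
  BR@(1,3): attacks (1,4) (1,2) (1,1) (1,0) (2,3) (3,3) (4,3) (0,3)
  BR@(4,0): attacks (4,1) (3,0) (2,0) (1,0) (0,0) [ray(0,1) blocked at (4,1)]
B attacks (2,3): yes

Answer: yes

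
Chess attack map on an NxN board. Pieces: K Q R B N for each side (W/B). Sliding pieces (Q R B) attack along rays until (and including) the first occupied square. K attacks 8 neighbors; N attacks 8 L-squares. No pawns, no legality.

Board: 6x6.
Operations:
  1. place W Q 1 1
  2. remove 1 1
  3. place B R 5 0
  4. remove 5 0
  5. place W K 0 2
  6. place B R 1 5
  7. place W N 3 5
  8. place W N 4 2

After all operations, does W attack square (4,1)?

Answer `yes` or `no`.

Answer: no

Derivation:
Op 1: place WQ@(1,1)
Op 2: remove (1,1)
Op 3: place BR@(5,0)
Op 4: remove (5,0)
Op 5: place WK@(0,2)
Op 6: place BR@(1,5)
Op 7: place WN@(3,5)
Op 8: place WN@(4,2)
Per-piece attacks for W:
  WK@(0,2): attacks (0,3) (0,1) (1,2) (1,3) (1,1)
  WN@(3,5): attacks (4,3) (5,4) (2,3) (1,4)
  WN@(4,2): attacks (5,4) (3,4) (2,3) (5,0) (3,0) (2,1)
W attacks (4,1): no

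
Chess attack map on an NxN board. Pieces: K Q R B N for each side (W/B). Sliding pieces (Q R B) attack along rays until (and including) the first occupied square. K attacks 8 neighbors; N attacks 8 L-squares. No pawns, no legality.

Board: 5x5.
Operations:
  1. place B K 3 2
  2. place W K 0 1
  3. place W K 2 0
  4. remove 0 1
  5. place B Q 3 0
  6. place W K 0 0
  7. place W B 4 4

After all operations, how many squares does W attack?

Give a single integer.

Op 1: place BK@(3,2)
Op 2: place WK@(0,1)
Op 3: place WK@(2,0)
Op 4: remove (0,1)
Op 5: place BQ@(3,0)
Op 6: place WK@(0,0)
Op 7: place WB@(4,4)
Per-piece attacks for W:
  WK@(0,0): attacks (0,1) (1,0) (1,1)
  WK@(2,0): attacks (2,1) (3,0) (1,0) (3,1) (1,1)
  WB@(4,4): attacks (3,3) (2,2) (1,1) (0,0) [ray(-1,-1) blocked at (0,0)]
Union (9 distinct): (0,0) (0,1) (1,0) (1,1) (2,1) (2,2) (3,0) (3,1) (3,3)

Answer: 9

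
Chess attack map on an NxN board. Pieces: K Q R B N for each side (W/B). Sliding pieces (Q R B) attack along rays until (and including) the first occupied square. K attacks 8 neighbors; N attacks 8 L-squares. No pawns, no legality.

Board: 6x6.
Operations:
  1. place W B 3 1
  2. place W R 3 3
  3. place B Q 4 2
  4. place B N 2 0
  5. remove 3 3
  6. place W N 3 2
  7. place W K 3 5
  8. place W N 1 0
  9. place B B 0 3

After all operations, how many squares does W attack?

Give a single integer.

Answer: 16

Derivation:
Op 1: place WB@(3,1)
Op 2: place WR@(3,3)
Op 3: place BQ@(4,2)
Op 4: place BN@(2,0)
Op 5: remove (3,3)
Op 6: place WN@(3,2)
Op 7: place WK@(3,5)
Op 8: place WN@(1,0)
Op 9: place BB@(0,3)
Per-piece attacks for W:
  WN@(1,0): attacks (2,2) (3,1) (0,2)
  WB@(3,1): attacks (4,2) (4,0) (2,2) (1,3) (0,4) (2,0) [ray(1,1) blocked at (4,2); ray(-1,-1) blocked at (2,0)]
  WN@(3,2): attacks (4,4) (5,3) (2,4) (1,3) (4,0) (5,1) (2,0) (1,1)
  WK@(3,5): attacks (3,4) (4,5) (2,5) (4,4) (2,4)
Union (16 distinct): (0,2) (0,4) (1,1) (1,3) (2,0) (2,2) (2,4) (2,5) (3,1) (3,4) (4,0) (4,2) (4,4) (4,5) (5,1) (5,3)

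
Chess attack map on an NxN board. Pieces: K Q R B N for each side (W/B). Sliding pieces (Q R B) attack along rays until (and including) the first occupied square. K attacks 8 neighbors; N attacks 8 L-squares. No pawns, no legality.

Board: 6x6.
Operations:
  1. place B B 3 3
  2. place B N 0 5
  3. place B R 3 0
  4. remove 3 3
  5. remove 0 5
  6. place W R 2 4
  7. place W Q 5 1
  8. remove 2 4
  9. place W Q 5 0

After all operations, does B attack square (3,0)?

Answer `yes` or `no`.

Op 1: place BB@(3,3)
Op 2: place BN@(0,5)
Op 3: place BR@(3,0)
Op 4: remove (3,3)
Op 5: remove (0,5)
Op 6: place WR@(2,4)
Op 7: place WQ@(5,1)
Op 8: remove (2,4)
Op 9: place WQ@(5,0)
Per-piece attacks for B:
  BR@(3,0): attacks (3,1) (3,2) (3,3) (3,4) (3,5) (4,0) (5,0) (2,0) (1,0) (0,0) [ray(1,0) blocked at (5,0)]
B attacks (3,0): no

Answer: no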